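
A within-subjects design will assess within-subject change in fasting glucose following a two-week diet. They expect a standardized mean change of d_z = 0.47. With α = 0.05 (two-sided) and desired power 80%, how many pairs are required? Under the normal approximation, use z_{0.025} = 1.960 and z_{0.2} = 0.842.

For a paired (one-sample on differences) test: n = ((z_{α/2} + z_β) / d)².
z_{α/2} + z_β = 1.960 + 0.842 = 2.802.
n = (2.802 / 0.47)² = 5.962² = 35.54.
Round up.

n = 36 pairs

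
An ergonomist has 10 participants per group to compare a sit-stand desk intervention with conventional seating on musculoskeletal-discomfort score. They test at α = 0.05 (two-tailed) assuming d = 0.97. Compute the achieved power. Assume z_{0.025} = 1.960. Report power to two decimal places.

power ≈ 0.58

For two equal groups, power = Φ(d·√(n/2) − z_{α/2}).
d·√(n/2) = 0.97 × √(10/2) = 0.97 × 2.236 = 2.169.
z_β = 2.169 − 1.960 = 0.209.
Power = Φ(0.209) = 0.583.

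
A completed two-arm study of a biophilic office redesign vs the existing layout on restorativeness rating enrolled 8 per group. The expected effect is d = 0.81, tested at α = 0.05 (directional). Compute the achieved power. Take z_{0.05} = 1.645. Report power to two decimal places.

For two equal groups, power = Φ(d·√(n/2) − z_{α}).
d·√(n/2) = 0.81 × √(8/2) = 0.81 × 2.000 = 1.620.
z_β = 1.620 − 1.645 = -0.025.
Power = Φ(-0.025) = 0.490.

power ≈ 0.49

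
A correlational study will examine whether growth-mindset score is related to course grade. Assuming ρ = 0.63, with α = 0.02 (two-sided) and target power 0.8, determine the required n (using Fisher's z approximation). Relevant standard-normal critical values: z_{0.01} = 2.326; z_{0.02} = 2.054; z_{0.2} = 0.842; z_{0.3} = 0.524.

Fisher's z: C = ½·ln((1+r)/(1−r)) = ½·ln(4.4054) = 0.7414.
n = ((z_{α/2} + z_β)/C)² + 3.
(2.326 + 0.842) / 0.7414 = 3.168 / 0.7414 = 4.273.
n = 4.273² + 3 = 18.26 + 3 = 21.3.
Round up.

n = 22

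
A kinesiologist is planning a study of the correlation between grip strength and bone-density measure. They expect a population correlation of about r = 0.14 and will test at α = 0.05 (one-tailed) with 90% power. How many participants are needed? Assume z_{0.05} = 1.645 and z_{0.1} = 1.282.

Fisher's z: C = ½·ln((1+r)/(1−r)) = ½·ln(1.3256) = 0.1409.
n = ((z_{α} + z_β)/C)² + 3.
(1.645 + 1.282) / 0.1409 = 2.927 / 0.1409 = 20.774.
n = 20.774² + 3 = 431.54 + 3 = 434.5.
Round up.

n = 435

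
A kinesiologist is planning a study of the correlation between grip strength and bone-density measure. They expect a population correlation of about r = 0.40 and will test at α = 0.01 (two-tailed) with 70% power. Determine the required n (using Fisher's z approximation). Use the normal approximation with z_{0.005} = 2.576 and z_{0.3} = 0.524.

n = 57

Fisher's z: C = ½·ln((1+r)/(1−r)) = ½·ln(2.3333) = 0.4236.
n = ((z_{α/2} + z_β)/C)² + 3.
(2.576 + 0.524) / 0.4236 = 3.100 / 0.4236 = 7.318.
n = 7.318² + 3 = 53.56 + 3 = 56.6.
Round up.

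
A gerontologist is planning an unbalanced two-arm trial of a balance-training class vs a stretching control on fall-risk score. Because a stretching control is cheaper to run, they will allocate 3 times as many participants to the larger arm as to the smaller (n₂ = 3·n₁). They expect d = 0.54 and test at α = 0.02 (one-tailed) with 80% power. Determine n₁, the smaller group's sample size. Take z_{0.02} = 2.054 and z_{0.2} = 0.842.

With allocation ratio k = n₂/n₁ = 3, Var(x̄₁−x̄₂) = σ²(1/n₁ + 1/(k·n₁)) = σ²·(k+1)/(k·n₁).
So n₁ = (1 + 1/k)·((z_{α} + z_β)/d)² = 1.333 × (2.896/0.54)².
n₁ = 1.333 × 28.76 = 38.3.
Round up: n₁ = 39, giving n₂ = 3 × 39 = 117.

n₁ = 39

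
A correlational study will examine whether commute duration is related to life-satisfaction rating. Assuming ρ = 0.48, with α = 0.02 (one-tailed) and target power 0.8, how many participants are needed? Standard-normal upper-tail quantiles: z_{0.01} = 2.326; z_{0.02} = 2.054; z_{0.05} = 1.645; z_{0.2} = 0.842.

n = 34

Fisher's z: C = ½·ln((1+r)/(1−r)) = ½·ln(2.8462) = 0.5230.
n = ((z_{α} + z_β)/C)² + 3.
(2.054 + 0.842) / 0.5230 = 2.896 / 0.5230 = 5.537.
n = 5.537² + 3 = 30.66 + 3 = 33.7.
Round up.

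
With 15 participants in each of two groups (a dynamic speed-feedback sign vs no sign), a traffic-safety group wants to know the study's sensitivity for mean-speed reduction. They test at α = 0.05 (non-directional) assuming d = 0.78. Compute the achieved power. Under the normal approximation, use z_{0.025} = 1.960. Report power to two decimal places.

power ≈ 0.57

For two equal groups, power = Φ(d·√(n/2) − z_{α/2}).
d·√(n/2) = 0.78 × √(15/2) = 0.78 × 2.739 = 2.136.
z_β = 2.136 − 1.960 = 0.176.
Power = Φ(0.176) = 0.570.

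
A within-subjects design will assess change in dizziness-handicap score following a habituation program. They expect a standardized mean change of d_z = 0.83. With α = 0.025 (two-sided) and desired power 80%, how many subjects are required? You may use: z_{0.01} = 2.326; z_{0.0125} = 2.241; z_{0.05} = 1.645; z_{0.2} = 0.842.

For a paired (one-sample on differences) test: n = ((z_{α/2} + z_β) / d)².
z_{α/2} + z_β = 2.241 + 0.842 = 3.083.
n = (3.083 / 0.83)² = 3.714² = 13.80.
Round up.

n = 14 pairs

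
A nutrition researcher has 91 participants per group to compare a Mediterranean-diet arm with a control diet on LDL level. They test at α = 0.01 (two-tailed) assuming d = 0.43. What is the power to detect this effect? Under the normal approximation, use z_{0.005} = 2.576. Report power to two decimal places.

power ≈ 0.63

For two equal groups, power = Φ(d·√(n/2) − z_{α/2}).
d·√(n/2) = 0.43 × √(91/2) = 0.43 × 6.745 = 2.901.
z_β = 2.901 − 2.576 = 0.325.
Power = Φ(0.325) = 0.627.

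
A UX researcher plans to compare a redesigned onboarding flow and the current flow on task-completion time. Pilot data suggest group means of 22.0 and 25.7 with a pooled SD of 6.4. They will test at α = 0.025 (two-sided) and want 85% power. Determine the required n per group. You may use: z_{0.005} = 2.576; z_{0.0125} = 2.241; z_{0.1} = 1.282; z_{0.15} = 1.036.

Cohen's d = |M₁ − M₂| / SD_pooled = |22.0 − 25.7| / 6.4 = 3.7 / 6.4 = 0.578.
For two independent groups with equal n: n = 2·((z_{α/2} + z_β) / d)².
z_{α/2} + z_β = 2.241 + 1.036 = 3.277.
n = 2 × (3.277 / 0.578)² = 2 × 5.670² = 2 × 32.14 = 64.3.
Round up to the next whole participant.

n = 65 per group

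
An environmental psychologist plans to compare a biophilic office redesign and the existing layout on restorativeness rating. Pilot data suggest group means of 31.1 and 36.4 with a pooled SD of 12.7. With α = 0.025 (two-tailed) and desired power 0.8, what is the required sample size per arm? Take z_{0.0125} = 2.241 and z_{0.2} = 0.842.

n = 110 per group

Cohen's d = |M₁ − M₂| / SD_pooled = |31.1 − 36.4| / 12.7 = 5.3 / 12.7 = 0.417.
For two independent groups with equal n: n = 2·((z_{α/2} + z_β) / d)².
z_{α/2} + z_β = 2.241 + 0.842 = 3.083.
n = 2 × (3.083 / 0.417)² = 2 × 7.393² = 2 × 54.66 = 109.3.
Round up to the next whole participant.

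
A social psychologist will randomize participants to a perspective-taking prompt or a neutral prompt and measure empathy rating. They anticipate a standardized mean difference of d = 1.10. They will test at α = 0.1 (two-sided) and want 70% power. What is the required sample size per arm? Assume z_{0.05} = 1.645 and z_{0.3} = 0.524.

For two independent groups with equal n: n = 2·((z_{α/2} + z_β) / d)².
z_{α/2} + z_β = 1.645 + 0.524 = 2.169.
n = 2 × (2.169 / 1.10)² = 2 × 1.972² = 2 × 3.89 = 7.8.
Round up to the next whole participant.

n = 8 per group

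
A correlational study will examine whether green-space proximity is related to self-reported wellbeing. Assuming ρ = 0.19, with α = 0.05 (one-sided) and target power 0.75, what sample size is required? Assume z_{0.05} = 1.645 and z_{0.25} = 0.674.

Fisher's z: C = ½·ln((1+r)/(1−r)) = ½·ln(1.4691) = 0.1923.
n = ((z_{α} + z_β)/C)² + 3.
(1.645 + 0.674) / 0.1923 = 2.319 / 0.1923 = 12.059.
n = 12.059² + 3 = 145.43 + 3 = 148.4.
Round up.

n = 149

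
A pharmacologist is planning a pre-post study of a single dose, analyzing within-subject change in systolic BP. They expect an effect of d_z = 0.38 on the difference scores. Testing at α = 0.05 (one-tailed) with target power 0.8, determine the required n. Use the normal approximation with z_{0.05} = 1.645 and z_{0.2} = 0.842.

For a paired (one-sample on differences) test: n = ((z_{α} + z_β) / d)².
z_{α} + z_β = 1.645 + 0.842 = 2.487.
n = (2.487 / 0.38)² = 6.545² = 42.83.
Round up.

n = 43 pairs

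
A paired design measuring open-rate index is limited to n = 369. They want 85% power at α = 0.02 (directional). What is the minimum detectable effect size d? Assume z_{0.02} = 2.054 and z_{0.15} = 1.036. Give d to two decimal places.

d_min ≈ 0.16

For a single sample (or paired design) of n = 369: d_min = (z_{α} + z_β)/√n.
z-sum = 2.054 + 1.036 = 3.090.
d_min = 3.090 / √369 = 3.090 / 19.209 = 0.161.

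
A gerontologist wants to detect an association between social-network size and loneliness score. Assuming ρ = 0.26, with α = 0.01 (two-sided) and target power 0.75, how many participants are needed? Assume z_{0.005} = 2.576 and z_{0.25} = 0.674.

n = 153

Fisher's z: C = ½·ln((1+r)/(1−r)) = ½·ln(1.7027) = 0.2661.
n = ((z_{α/2} + z_β)/C)² + 3.
(2.576 + 0.674) / 0.2661 = 3.250 / 0.2661 = 12.213.
n = 12.213² + 3 = 149.17 + 3 = 152.2.
Round up.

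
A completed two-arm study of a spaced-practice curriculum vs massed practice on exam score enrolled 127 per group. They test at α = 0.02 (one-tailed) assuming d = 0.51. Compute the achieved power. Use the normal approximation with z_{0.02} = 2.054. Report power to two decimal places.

For two equal groups, power = Φ(d·√(n/2) − z_{α}).
d·√(n/2) = 0.51 × √(127/2) = 0.51 × 7.969 = 4.064.
z_β = 4.064 − 2.054 = 2.010.
Power = Φ(2.010) = 0.978.

power ≈ 0.98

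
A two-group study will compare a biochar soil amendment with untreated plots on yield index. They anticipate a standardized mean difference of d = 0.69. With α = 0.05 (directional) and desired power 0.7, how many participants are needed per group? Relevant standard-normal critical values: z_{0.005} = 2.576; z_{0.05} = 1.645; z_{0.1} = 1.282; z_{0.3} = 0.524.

For two independent groups with equal n: n = 2·((z_{α} + z_β) / d)².
z_{α} + z_β = 1.645 + 0.524 = 2.169.
n = 2 × (2.169 / 0.69)² = 2 × 3.143² = 2 × 9.88 = 19.8.
Round up to the next whole participant.

n = 20 per group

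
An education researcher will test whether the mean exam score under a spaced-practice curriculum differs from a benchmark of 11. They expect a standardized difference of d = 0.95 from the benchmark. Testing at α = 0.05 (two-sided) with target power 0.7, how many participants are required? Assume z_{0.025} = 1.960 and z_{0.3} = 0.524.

n = 7

For a one-sample test: n = ((z_{α/2} + z_β) / d)².
z_{α/2} + z_β = 1.960 + 0.524 = 2.484.
n = (2.484 / 0.95)² = 2.615² = 6.84.
Round up.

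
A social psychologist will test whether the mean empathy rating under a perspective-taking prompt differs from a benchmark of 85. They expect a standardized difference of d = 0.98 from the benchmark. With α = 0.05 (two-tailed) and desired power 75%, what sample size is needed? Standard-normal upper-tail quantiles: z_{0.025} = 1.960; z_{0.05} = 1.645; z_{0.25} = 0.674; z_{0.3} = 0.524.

For a one-sample test: n = ((z_{α/2} + z_β) / d)².
z_{α/2} + z_β = 1.960 + 0.674 = 2.634.
n = (2.634 / 0.98)² = 2.688² = 7.22.
Round up.

n = 8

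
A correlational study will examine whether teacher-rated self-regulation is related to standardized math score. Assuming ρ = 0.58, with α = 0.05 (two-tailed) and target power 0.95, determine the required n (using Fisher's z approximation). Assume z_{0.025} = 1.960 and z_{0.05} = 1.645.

Fisher's z: C = ½·ln((1+r)/(1−r)) = ½·ln(3.7619) = 0.6625.
n = ((z_{α/2} + z_β)/C)² + 3.
(1.960 + 1.645) / 0.6625 = 3.605 / 0.6625 = 5.442.
n = 5.442² + 3 = 29.61 + 3 = 32.6.
Round up.

n = 33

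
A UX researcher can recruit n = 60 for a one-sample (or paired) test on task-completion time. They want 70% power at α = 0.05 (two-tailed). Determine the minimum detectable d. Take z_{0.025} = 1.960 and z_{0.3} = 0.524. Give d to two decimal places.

For a single sample (or paired design) of n = 60: d_min = (z_{α/2} + z_β)/√n.
z-sum = 1.960 + 0.524 = 2.484.
d_min = 2.484 / √60 = 2.484 / 7.746 = 0.321.

d_min ≈ 0.32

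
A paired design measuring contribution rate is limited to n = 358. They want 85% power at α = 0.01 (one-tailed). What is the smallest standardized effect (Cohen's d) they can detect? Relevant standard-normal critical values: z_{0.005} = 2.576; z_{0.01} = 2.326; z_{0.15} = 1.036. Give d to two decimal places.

d_min ≈ 0.18

For a single sample (or paired design) of n = 358: d_min = (z_{α} + z_β)/√n.
z-sum = 2.326 + 1.036 = 3.362.
d_min = 3.362 / √358 = 3.362 / 18.921 = 0.178.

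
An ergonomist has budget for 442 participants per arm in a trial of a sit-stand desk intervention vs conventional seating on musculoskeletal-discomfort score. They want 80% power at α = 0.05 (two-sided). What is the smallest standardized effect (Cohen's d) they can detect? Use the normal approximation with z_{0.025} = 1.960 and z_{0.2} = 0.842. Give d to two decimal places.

d_min ≈ 0.19

For two independent groups of n = 442 each: d_min = (z_{α/2} + z_β)·√(2/n).
z-sum = 1.960 + 0.842 = 2.802.
d_min = 2.802 × √(2/442) = 2.802 × 0.0673 = 0.188.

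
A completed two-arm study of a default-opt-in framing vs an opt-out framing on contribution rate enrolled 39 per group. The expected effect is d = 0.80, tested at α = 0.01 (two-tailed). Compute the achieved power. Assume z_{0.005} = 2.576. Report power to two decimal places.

power ≈ 0.83

For two equal groups, power = Φ(d·√(n/2) − z_{α/2}).
d·√(n/2) = 0.80 × √(39/2) = 0.80 × 4.416 = 3.533.
z_β = 3.533 − 2.576 = 0.957.
Power = Φ(0.957) = 0.831.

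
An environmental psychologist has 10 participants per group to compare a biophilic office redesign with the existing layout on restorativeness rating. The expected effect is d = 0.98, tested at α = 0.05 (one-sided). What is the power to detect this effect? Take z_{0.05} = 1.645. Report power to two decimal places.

For two equal groups, power = Φ(d·√(n/2) − z_{α}).
d·√(n/2) = 0.98 × √(10/2) = 0.98 × 2.236 = 2.191.
z_β = 2.191 − 1.645 = 0.546.
Power = Φ(0.546) = 0.708.

power ≈ 0.71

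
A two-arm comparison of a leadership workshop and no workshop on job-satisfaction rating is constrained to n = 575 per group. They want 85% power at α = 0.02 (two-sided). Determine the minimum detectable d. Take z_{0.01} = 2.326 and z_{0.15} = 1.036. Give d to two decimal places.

d_min ≈ 0.20

For two independent groups of n = 575 each: d_min = (z_{α/2} + z_β)·√(2/n).
z-sum = 2.326 + 1.036 = 3.362.
d_min = 3.362 × √(2/575) = 3.362 × 0.0590 = 0.198.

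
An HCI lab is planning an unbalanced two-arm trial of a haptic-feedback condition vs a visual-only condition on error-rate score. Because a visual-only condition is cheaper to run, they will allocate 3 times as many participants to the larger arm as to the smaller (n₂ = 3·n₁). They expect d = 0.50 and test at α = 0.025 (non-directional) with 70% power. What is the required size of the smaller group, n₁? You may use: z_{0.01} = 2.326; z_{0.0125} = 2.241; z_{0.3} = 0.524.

With allocation ratio k = n₂/n₁ = 3, Var(x̄₁−x̄₂) = σ²(1/n₁ + 1/(k·n₁)) = σ²·(k+1)/(k·n₁).
So n₁ = (1 + 1/k)·((z_{α/2} + z_β)/d)² = 1.333 × (2.765/0.50)².
n₁ = 1.333 × 30.58 = 40.8.
Round up: n₁ = 41, giving n₂ = 3 × 41 = 123.

n₁ = 41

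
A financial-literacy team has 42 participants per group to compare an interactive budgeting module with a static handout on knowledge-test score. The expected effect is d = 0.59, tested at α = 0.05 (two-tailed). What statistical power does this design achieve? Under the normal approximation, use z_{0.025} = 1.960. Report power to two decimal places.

power ≈ 0.77

For two equal groups, power = Φ(d·√(n/2) − z_{α/2}).
d·√(n/2) = 0.59 × √(42/2) = 0.59 × 4.583 = 2.704.
z_β = 2.704 − 1.960 = 0.744.
Power = Φ(0.744) = 0.771.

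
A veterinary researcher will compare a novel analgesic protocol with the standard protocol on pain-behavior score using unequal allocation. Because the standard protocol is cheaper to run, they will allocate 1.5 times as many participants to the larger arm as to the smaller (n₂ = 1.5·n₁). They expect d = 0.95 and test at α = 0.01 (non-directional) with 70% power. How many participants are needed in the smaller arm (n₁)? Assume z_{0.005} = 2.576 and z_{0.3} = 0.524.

n₁ = 18

With allocation ratio k = n₂/n₁ = 1.5, Var(x̄₁−x̄₂) = σ²(1/n₁ + 1/(k·n₁)) = σ²·(k+1)/(k·n₁).
So n₁ = (1 + 1/k)·((z_{α/2} + z_β)/d)² = 1.667 × (3.100/0.95)².
n₁ = 1.667 × 10.65 = 17.7.
Round up: n₁ = 18, giving n₂ = 1.5 × 18 = 27.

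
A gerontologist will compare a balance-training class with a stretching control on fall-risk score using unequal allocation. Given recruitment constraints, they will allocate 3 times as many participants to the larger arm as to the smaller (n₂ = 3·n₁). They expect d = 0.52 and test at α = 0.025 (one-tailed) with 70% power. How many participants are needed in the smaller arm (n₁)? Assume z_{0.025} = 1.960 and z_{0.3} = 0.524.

With allocation ratio k = n₂/n₁ = 3, Var(x̄₁−x̄₂) = σ²(1/n₁ + 1/(k·n₁)) = σ²·(k+1)/(k·n₁).
So n₁ = (1 + 1/k)·((z_{α} + z_β)/d)² = 1.333 × (2.484/0.52)².
n₁ = 1.333 × 22.82 = 30.4.
Round up: n₁ = 31, giving n₂ = 3 × 31 = 93.

n₁ = 31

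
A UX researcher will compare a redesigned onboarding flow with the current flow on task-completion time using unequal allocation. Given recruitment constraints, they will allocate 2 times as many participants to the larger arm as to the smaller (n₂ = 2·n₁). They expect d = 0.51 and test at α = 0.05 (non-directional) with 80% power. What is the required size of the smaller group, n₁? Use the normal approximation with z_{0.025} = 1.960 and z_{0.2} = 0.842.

With allocation ratio k = n₂/n₁ = 2, Var(x̄₁−x̄₂) = σ²(1/n₁ + 1/(k·n₁)) = σ²·(k+1)/(k·n₁).
So n₁ = (1 + 1/k)·((z_{α/2} + z_β)/d)² = 1.500 × (2.802/0.51)².
n₁ = 1.500 × 30.19 = 45.3.
Round up: n₁ = 46, giving n₂ = 2 × 46 = 92.

n₁ = 46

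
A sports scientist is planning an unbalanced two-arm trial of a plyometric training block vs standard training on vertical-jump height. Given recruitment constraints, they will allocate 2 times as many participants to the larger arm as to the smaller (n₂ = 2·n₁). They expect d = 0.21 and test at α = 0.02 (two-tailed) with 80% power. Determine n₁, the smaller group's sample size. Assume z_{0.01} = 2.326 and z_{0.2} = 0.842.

With allocation ratio k = n₂/n₁ = 2, Var(x̄₁−x̄₂) = σ²(1/n₁ + 1/(k·n₁)) = σ²·(k+1)/(k·n₁).
So n₁ = (1 + 1/k)·((z_{α/2} + z_β)/d)² = 1.500 × (3.168/0.21)².
n₁ = 1.500 × 227.58 = 341.4.
Round up: n₁ = 342, giving n₂ = 2 × 342 = 684.

n₁ = 342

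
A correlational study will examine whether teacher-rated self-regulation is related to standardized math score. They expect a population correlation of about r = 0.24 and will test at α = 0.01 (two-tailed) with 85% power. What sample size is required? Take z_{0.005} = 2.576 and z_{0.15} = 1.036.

n = 221

Fisher's z: C = ½·ln((1+r)/(1−r)) = ½·ln(1.6316) = 0.2448.
n = ((z_{α/2} + z_β)/C)² + 3.
(2.576 + 1.036) / 0.2448 = 3.612 / 0.2448 = 14.755.
n = 14.755² + 3 = 217.71 + 3 = 220.7.
Round up.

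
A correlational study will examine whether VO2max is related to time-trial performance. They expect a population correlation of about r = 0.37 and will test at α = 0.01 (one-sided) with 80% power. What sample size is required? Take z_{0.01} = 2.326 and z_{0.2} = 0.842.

n = 70

Fisher's z: C = ½·ln((1+r)/(1−r)) = ½·ln(2.1746) = 0.3884.
n = ((z_{α} + z_β)/C)² + 3.
(2.326 + 0.842) / 0.3884 = 3.168 / 0.3884 = 8.157.
n = 8.157² + 3 = 66.53 + 3 = 69.5.
Round up.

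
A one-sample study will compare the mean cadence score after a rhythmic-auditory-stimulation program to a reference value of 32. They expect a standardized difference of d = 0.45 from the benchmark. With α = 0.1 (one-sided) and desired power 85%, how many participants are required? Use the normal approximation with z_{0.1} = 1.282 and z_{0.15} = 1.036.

n = 27

For a one-sample test: n = ((z_{α} + z_β) / d)².
z_{α} + z_β = 1.282 + 1.036 = 2.318.
n = (2.318 / 0.45)² = 5.151² = 26.53.
Round up.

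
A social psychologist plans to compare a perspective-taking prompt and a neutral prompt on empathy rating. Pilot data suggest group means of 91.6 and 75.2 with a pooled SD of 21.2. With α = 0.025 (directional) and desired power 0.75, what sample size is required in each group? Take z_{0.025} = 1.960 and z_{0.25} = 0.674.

n = 24 per group

Cohen's d = |M₁ − M₂| / SD_pooled = |91.6 − 75.2| / 21.2 = 16.4 / 21.2 = 0.774.
For two independent groups with equal n: n = 2·((z_{α} + z_β) / d)².
z_{α} + z_β = 1.960 + 0.674 = 2.634.
n = 2 × (2.634 / 0.774)² = 2 × 3.403² = 2 × 11.58 = 23.2.
Round up to the next whole participant.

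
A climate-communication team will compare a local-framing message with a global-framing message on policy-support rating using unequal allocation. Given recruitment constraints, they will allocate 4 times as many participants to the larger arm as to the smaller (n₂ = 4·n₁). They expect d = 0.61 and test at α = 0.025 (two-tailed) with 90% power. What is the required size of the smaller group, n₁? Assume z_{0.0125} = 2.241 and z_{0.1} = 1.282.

With allocation ratio k = n₂/n₁ = 4, Var(x̄₁−x̄₂) = σ²(1/n₁ + 1/(k·n₁)) = σ²·(k+1)/(k·n₁).
So n₁ = (1 + 1/k)·((z_{α/2} + z_β)/d)² = 1.250 × (3.523/0.61)².
n₁ = 1.250 × 33.36 = 41.7.
Round up: n₁ = 42, giving n₂ = 4 × 42 = 168.

n₁ = 42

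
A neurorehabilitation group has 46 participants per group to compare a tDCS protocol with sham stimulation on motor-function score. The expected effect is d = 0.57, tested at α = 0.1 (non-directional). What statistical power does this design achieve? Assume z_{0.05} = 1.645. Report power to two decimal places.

For two equal groups, power = Φ(d·√(n/2) − z_{α/2}).
d·√(n/2) = 0.57 × √(46/2) = 0.57 × 4.796 = 2.734.
z_β = 2.734 − 1.645 = 1.089.
Power = Φ(1.089) = 0.862.

power ≈ 0.86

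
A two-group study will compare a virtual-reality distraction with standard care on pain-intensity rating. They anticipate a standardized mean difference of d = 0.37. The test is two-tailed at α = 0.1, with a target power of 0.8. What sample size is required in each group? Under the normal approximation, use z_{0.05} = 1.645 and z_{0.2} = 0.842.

n = 91 per group

For two independent groups with equal n: n = 2·((z_{α/2} + z_β) / d)².
z_{α/2} + z_β = 1.645 + 0.842 = 2.487.
n = 2 × (2.487 / 0.37)² = 2 × 6.722² = 2 × 45.18 = 90.4.
Round up to the next whole participant.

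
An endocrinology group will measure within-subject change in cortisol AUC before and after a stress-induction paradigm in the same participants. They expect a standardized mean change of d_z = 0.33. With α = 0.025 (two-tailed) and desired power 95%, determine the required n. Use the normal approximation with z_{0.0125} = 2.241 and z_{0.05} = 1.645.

n = 139 pairs

For a paired (one-sample on differences) test: n = ((z_{α/2} + z_β) / d)².
z_{α/2} + z_β = 2.241 + 1.645 = 3.886.
n = (3.886 / 0.33)² = 11.776² = 138.67.
Round up.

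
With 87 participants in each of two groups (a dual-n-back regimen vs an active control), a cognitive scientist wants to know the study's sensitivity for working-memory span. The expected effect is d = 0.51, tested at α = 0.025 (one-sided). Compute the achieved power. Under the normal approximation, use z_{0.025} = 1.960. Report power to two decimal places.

For two equal groups, power = Φ(d·√(n/2) − z_{α}).
d·√(n/2) = 0.51 × √(87/2) = 0.51 × 6.595 = 3.364.
z_β = 3.364 − 1.960 = 1.404.
Power = Φ(1.404) = 0.920.

power ≈ 0.92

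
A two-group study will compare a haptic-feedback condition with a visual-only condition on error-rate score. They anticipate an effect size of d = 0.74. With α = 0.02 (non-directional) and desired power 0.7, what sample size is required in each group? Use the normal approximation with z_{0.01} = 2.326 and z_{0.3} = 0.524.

For two independent groups with equal n: n = 2·((z_{α/2} + z_β) / d)².
z_{α/2} + z_β = 2.326 + 0.524 = 2.850.
n = 2 × (2.850 / 0.74)² = 2 × 3.851² = 2 × 14.83 = 29.7.
Round up to the next whole participant.

n = 30 per group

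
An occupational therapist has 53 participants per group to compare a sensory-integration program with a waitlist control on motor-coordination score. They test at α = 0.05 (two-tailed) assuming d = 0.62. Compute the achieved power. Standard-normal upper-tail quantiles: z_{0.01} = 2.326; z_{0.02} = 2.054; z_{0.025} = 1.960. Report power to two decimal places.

For two equal groups, power = Φ(d·√(n/2) − z_{α/2}).
d·√(n/2) = 0.62 × √(53/2) = 0.62 × 5.148 = 3.192.
z_β = 3.192 − 1.960 = 1.232.
Power = Φ(1.232) = 0.891.

power ≈ 0.89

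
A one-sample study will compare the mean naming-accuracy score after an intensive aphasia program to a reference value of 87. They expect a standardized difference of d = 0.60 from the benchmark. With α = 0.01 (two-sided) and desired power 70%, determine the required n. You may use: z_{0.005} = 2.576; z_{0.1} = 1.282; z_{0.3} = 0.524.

n = 27

For a one-sample test: n = ((z_{α/2} + z_β) / d)².
z_{α/2} + z_β = 2.576 + 0.524 = 3.100.
n = (3.100 / 0.60)² = 5.167² = 26.69.
Round up.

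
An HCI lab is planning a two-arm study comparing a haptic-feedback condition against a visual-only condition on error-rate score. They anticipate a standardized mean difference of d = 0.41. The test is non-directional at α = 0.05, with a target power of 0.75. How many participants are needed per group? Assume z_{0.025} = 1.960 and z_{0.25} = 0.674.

n = 83 per group

For two independent groups with equal n: n = 2·((z_{α/2} + z_β) / d)².
z_{α/2} + z_β = 1.960 + 0.674 = 2.634.
n = 2 × (2.634 / 0.41)² = 2 × 6.424² = 2 × 41.27 = 82.5.
Round up to the next whole participant.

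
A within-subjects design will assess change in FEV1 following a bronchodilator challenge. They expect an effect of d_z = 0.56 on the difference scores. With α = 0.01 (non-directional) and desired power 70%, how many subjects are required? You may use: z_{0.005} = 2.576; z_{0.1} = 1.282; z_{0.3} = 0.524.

n = 31 pairs

For a paired (one-sample on differences) test: n = ((z_{α/2} + z_β) / d)².
z_{α/2} + z_β = 2.576 + 0.524 = 3.100.
n = (3.100 / 0.56)² = 5.536² = 30.64.
Round up.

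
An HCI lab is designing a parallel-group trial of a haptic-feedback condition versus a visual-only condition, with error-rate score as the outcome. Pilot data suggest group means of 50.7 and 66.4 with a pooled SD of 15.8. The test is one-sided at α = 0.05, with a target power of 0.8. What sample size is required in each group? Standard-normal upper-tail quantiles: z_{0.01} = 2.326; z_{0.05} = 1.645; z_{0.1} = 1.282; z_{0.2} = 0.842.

n = 13 per group

Cohen's d = |M₁ − M₂| / SD_pooled = |50.7 − 66.4| / 15.8 = 15.7 / 15.8 = 0.994.
For two independent groups with equal n: n = 2·((z_{α} + z_β) / d)².
z_{α} + z_β = 1.645 + 0.842 = 2.487.
n = 2 × (2.487 / 0.994)² = 2 × 2.502² = 2 × 6.26 = 12.5.
Round up to the next whole participant.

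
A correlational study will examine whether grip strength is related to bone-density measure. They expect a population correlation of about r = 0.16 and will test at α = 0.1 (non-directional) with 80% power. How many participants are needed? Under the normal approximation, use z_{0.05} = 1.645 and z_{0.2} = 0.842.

Fisher's z: C = ½·ln((1+r)/(1−r)) = ½·ln(1.3810) = 0.1614.
n = ((z_{α/2} + z_β)/C)² + 3.
(1.645 + 0.842) / 0.1614 = 2.487 / 0.1614 = 15.409.
n = 15.409² + 3 = 237.43 + 3 = 240.4.
Round up.

n = 241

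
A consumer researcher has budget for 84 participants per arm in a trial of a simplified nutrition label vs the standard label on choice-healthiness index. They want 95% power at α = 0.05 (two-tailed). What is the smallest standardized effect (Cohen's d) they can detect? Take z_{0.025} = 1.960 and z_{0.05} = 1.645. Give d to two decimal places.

d_min ≈ 0.56

For two independent groups of n = 84 each: d_min = (z_{α/2} + z_β)·√(2/n).
z-sum = 1.960 + 1.645 = 3.605.
d_min = 3.605 × √(2/84) = 3.605 × 0.1543 = 0.556.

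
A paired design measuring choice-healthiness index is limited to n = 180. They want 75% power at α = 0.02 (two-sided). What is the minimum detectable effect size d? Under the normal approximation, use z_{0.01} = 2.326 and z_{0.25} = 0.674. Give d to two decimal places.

d_min ≈ 0.22

For a single sample (or paired design) of n = 180: d_min = (z_{α/2} + z_β)/√n.
z-sum = 2.326 + 0.674 = 3.000.
d_min = 3.000 / √180 = 3.000 / 13.416 = 0.224.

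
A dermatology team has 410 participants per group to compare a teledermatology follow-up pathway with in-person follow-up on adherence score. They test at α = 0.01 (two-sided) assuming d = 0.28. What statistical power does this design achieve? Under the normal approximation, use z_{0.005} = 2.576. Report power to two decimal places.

power ≈ 0.92

For two equal groups, power = Φ(d·√(n/2) − z_{α/2}).
d·√(n/2) = 0.28 × √(410/2) = 0.28 × 14.318 = 4.009.
z_β = 4.009 − 2.576 = 1.433.
Power = Φ(1.433) = 0.924.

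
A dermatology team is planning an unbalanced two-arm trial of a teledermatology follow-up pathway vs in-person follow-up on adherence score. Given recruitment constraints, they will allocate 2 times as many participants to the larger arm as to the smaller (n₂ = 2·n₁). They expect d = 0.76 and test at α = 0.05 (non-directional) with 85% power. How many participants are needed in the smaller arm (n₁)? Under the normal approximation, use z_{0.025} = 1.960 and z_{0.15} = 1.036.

With allocation ratio k = n₂/n₁ = 2, Var(x̄₁−x̄₂) = σ²(1/n₁ + 1/(k·n₁)) = σ²·(k+1)/(k·n₁).
So n₁ = (1 + 1/k)·((z_{α/2} + z_β)/d)² = 1.500 × (2.996/0.76)².
n₁ = 1.500 × 15.54 = 23.3.
Round up: n₁ = 24, giving n₂ = 2 × 24 = 48.

n₁ = 24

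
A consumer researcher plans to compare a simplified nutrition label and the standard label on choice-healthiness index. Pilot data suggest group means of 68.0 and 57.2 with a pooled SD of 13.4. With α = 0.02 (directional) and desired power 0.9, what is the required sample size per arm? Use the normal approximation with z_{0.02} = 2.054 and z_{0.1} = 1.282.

Cohen's d = |M₁ − M₂| / SD_pooled = |68.0 − 57.2| / 13.4 = 10.8 / 13.4 = 0.806.
For two independent groups with equal n: n = 2·((z_{α} + z_β) / d)².
z_{α} + z_β = 2.054 + 1.282 = 3.336.
n = 2 × (3.336 / 0.806)² = 2 × 4.139² = 2 × 17.13 = 34.3.
Round up to the next whole participant.

n = 35 per group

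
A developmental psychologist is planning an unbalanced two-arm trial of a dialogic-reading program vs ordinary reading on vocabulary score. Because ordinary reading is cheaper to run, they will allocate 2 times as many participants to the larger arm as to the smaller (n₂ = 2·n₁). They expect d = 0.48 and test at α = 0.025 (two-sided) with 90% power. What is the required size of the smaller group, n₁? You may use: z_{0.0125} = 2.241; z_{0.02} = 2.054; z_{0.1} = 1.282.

n₁ = 81

With allocation ratio k = n₂/n₁ = 2, Var(x̄₁−x̄₂) = σ²(1/n₁ + 1/(k·n₁)) = σ²·(k+1)/(k·n₁).
So n₁ = (1 + 1/k)·((z_{α/2} + z_β)/d)² = 1.500 × (3.523/0.48)².
n₁ = 1.500 × 53.87 = 80.8.
Round up: n₁ = 81, giving n₂ = 2 × 81 = 162.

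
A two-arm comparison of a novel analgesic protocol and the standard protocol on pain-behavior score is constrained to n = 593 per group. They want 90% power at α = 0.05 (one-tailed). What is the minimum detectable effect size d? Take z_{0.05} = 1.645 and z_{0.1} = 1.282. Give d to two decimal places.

For two independent groups of n = 593 each: d_min = (z_{α} + z_β)·√(2/n).
z-sum = 1.645 + 1.282 = 2.927.
d_min = 2.927 × √(2/593) = 2.927 × 0.0581 = 0.170.

d_min ≈ 0.17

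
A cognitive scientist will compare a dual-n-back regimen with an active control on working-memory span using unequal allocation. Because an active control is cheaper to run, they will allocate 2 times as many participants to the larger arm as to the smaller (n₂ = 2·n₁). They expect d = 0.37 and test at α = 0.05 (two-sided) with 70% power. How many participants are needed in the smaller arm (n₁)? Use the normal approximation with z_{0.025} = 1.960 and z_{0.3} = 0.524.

n₁ = 68

With allocation ratio k = n₂/n₁ = 2, Var(x̄₁−x̄₂) = σ²(1/n₁ + 1/(k·n₁)) = σ²·(k+1)/(k·n₁).
So n₁ = (1 + 1/k)·((z_{α/2} + z_β)/d)² = 1.500 × (2.484/0.37)².
n₁ = 1.500 × 45.07 = 67.6.
Round up: n₁ = 68, giving n₂ = 2 × 68 = 136.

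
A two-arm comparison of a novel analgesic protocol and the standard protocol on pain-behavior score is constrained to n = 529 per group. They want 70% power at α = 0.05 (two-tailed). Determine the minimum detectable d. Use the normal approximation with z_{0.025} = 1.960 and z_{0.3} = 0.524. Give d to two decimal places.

d_min ≈ 0.15

For two independent groups of n = 529 each: d_min = (z_{α/2} + z_β)·√(2/n).
z-sum = 1.960 + 0.524 = 2.484.
d_min = 2.484 × √(2/529) = 2.484 × 0.0615 = 0.153.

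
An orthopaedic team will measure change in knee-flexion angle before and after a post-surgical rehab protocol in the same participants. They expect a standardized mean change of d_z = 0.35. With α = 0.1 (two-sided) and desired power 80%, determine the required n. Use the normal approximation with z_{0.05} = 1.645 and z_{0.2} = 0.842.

n = 51 pairs

For a paired (one-sample on differences) test: n = ((z_{α/2} + z_β) / d)².
z_{α/2} + z_β = 1.645 + 0.842 = 2.487.
n = (2.487 / 0.35)² = 7.106² = 50.49.
Round up.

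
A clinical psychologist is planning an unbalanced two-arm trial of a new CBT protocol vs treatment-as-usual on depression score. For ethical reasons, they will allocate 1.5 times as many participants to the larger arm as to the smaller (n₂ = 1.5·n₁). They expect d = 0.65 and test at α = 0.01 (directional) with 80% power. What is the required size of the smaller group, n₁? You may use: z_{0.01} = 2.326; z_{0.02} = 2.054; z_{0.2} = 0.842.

n₁ = 40

With allocation ratio k = n₂/n₁ = 1.5, Var(x̄₁−x̄₂) = σ²(1/n₁ + 1/(k·n₁)) = σ²·(k+1)/(k·n₁).
So n₁ = (1 + 1/k)·((z_{α} + z_β)/d)² = 1.667 × (3.168/0.65)².
n₁ = 1.667 × 23.75 = 39.6.
Round up: n₁ = 40, giving n₂ = 1.5 × 40 = 60.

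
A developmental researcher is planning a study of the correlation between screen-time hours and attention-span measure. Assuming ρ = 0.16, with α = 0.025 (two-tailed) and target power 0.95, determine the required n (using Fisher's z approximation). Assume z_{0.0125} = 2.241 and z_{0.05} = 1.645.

Fisher's z: C = ½·ln((1+r)/(1−r)) = ½·ln(1.3810) = 0.1614.
n = ((z_{α/2} + z_β)/C)² + 3.
(2.241 + 1.645) / 0.1614 = 3.886 / 0.1614 = 24.077.
n = 24.077² + 3 = 579.69 + 3 = 582.7.
Round up.

n = 583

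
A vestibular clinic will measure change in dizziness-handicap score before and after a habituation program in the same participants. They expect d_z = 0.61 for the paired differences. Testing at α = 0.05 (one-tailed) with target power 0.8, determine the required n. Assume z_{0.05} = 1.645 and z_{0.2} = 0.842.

For a paired (one-sample on differences) test: n = ((z_{α} + z_β) / d)².
z_{α} + z_β = 1.645 + 0.842 = 2.487.
n = (2.487 / 0.61)² = 4.077² = 16.62.
Round up.

n = 17 pairs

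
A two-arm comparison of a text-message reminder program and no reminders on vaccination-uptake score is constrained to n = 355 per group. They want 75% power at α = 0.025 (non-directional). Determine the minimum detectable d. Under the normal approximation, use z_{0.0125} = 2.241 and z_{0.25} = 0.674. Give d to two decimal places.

For two independent groups of n = 355 each: d_min = (z_{α/2} + z_β)·√(2/n).
z-sum = 2.241 + 0.674 = 2.915.
d_min = 2.915 × √(2/355) = 2.915 × 0.0751 = 0.219.

d_min ≈ 0.22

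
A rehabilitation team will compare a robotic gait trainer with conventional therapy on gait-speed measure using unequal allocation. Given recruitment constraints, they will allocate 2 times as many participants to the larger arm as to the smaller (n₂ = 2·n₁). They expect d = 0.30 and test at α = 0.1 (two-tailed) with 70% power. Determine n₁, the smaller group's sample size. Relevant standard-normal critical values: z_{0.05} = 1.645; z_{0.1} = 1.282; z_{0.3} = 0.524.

With allocation ratio k = n₂/n₁ = 2, Var(x̄₁−x̄₂) = σ²(1/n₁ + 1/(k·n₁)) = σ²·(k+1)/(k·n₁).
So n₁ = (1 + 1/k)·((z_{α/2} + z_β)/d)² = 1.500 × (2.169/0.30)².
n₁ = 1.500 × 52.27 = 78.4.
Round up: n₁ = 79, giving n₂ = 2 × 79 = 158.

n₁ = 79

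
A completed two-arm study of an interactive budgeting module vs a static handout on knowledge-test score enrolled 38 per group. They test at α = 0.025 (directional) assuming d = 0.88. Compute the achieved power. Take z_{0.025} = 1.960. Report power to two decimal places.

For two equal groups, power = Φ(d·√(n/2) − z_{α}).
d·√(n/2) = 0.88 × √(38/2) = 0.88 × 4.359 = 3.836.
z_β = 3.836 − 1.960 = 1.876.
Power = Φ(1.876) = 0.970.

power ≈ 0.97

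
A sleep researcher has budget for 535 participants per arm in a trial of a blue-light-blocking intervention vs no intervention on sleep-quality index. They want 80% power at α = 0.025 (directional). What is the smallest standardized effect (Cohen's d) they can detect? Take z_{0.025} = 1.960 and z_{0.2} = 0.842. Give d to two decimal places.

For two independent groups of n = 535 each: d_min = (z_{α} + z_β)·√(2/n).
z-sum = 1.960 + 0.842 = 2.802.
d_min = 2.802 × √(2/535) = 2.802 × 0.0611 = 0.171.

d_min ≈ 0.17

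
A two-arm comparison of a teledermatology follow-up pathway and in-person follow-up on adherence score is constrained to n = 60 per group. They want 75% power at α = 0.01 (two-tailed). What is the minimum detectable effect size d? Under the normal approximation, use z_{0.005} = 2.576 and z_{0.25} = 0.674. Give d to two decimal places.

d_min ≈ 0.59

For two independent groups of n = 60 each: d_min = (z_{α/2} + z_β)·√(2/n).
z-sum = 2.576 + 0.674 = 3.250.
d_min = 3.250 × √(2/60) = 3.250 × 0.1826 = 0.593.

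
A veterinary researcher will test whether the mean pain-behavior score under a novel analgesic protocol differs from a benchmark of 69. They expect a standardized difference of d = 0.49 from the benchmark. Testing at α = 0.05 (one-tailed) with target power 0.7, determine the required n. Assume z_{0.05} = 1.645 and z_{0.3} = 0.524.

n = 20

For a one-sample test: n = ((z_{α} + z_β) / d)².
z_{α} + z_β = 1.645 + 0.524 = 2.169.
n = (2.169 / 0.49)² = 4.427² = 19.59.
Round up.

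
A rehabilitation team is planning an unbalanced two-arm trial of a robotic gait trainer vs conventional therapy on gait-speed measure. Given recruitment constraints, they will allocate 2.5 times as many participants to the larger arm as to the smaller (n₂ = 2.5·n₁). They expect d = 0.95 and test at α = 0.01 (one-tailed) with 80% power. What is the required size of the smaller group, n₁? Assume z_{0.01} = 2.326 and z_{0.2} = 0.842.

With allocation ratio k = n₂/n₁ = 2.5, Var(x̄₁−x̄₂) = σ²(1/n₁ + 1/(k·n₁)) = σ²·(k+1)/(k·n₁).
So n₁ = (1 + 1/k)·((z_{α} + z_β)/d)² = 1.400 × (3.168/0.95)².
n₁ = 1.400 × 11.12 = 15.6.
Round up: n₁ = 16, giving n₂ = 2.5 × 16 = 40.

n₁ = 16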